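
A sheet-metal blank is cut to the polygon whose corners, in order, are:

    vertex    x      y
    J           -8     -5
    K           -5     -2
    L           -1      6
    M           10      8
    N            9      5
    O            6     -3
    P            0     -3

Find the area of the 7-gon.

Apply Gauss's area formula: 2A = Σ (x_i·y_{i+1} − x_{i+1}·y_i), indices taken mod 7.
Σ = (-9) + (-32) + (-68) + (-22) + (-57) + (-18) + (-24) = -230
Area = |Σ|/2 = 115.

115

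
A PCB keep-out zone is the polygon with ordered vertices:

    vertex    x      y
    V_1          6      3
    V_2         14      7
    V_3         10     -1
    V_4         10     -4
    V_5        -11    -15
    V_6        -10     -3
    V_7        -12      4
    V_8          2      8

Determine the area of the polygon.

323.5

Apply the surveyor's formula: 2A = Σ (x_i·y_{i+1} − x_{i+1}·y_i), indices taken mod 8.
Cross-terms: 0, -84, -30, -194, -117, -76, -104, -42  ⇒  Σ = -647
Area = |Σ|/2 = 323.5.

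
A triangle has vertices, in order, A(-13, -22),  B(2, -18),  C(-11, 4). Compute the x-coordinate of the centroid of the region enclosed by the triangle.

Apply the shoelace (surveyor's) formula. First the cross-terms c_i = x_i·y_{i+1} − x_{i+1}·y_i:
  278, -190, 294  ⇒  2A = 382, A = 191.
Then Σ (x_i + x_{i+1})·c_i = -8404, so x̄ = -8404 / (6·191) = -22/3.

-22/3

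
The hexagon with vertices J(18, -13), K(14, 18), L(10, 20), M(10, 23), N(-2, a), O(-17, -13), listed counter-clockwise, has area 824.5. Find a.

18

The doubled signed area Σ (x_i y_{i+1} − x_{i+1} y_i) is linear in a.
With a=0 it equals 1163; the coefficient of a is 27 (from the two edges through N).
So 27·a + 1163 = 2·824.5 = 1649 ⇒ a = 18.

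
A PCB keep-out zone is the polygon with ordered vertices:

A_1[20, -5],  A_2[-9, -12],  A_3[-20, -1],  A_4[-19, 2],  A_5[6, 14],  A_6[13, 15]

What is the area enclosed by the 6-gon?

655

Apply the surveyor's formula: 2A = Σ (x_i·y_{i+1} − x_{i+1}·y_i), indices taken mod 6.
Σ = (-285) + (-231) + (-59) + (-278) + (-92) + (-365) = -1310
Area = |Σ|/2 = 655.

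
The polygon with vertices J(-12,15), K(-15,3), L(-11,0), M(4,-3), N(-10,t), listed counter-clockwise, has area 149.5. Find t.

The doubled signed area Σ (x_i y_{i+1} − x_{i+1} y_i) is linear in t.
With t=0 it equals 75; the coefficient of t is 16 (from the two edges through N).
So 16·t + 75 = 2·149.5 = 299 ⇒ t = 14.

14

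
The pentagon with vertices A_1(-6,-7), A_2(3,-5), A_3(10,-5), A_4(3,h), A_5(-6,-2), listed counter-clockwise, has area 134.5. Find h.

The doubled signed area Σ (x_i y_{i+1} − x_{i+1} y_i) is linear in h.
With h=0 it equals 125; the coefficient of h is 16 (from the two edges through A_4).
So 16·h + 125 = 2·134.5 = 269 ⇒ h = 9.

9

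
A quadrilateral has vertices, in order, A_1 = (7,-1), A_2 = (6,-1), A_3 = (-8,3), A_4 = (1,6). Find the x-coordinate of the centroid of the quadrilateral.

Apply the shoelace formula. First the cross-terms c_i = x_i·y_{i+1} − x_{i+1}·y_i:
  -1, 10, -51, -43  ⇒  2A = -85, A = -42.5.
Then Σ (x_i + x_{i+1})·c_i = -20, so x̄ = -20 / (6·(-42.5)) = 4/51.

4/51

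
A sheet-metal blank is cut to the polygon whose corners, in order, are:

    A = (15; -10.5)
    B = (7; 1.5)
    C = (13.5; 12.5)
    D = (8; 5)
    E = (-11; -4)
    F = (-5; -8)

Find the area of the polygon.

197.125

Cross-terms: 96, 67.25, -32.5, 23, 68, 172.5  ⇒  Σ = 394.25
Area = |Σ|/2 = 197.125.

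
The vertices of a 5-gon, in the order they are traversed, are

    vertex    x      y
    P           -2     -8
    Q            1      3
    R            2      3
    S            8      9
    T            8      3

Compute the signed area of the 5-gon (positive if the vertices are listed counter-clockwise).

Apply the shoelace (surveyor's) formula: 2A = Σ (x_i·y_{i+1} − x_{i+1}·y_i), indices taken mod 5.
Σ = (2) + (-3) + (-6) + (-48) + (-58) = -113
Signed area = Σ/2 = -56.5 (negative ⇒ clockwise traversal).

-56.5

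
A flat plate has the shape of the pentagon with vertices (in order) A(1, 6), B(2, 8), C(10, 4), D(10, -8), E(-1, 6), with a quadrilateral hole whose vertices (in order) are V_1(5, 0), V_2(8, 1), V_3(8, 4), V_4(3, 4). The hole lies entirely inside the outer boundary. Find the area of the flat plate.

Outer boundary:
Σ = (-4) + (-72) + (-120) + (52) + (-12) = -156
Area = |Σ|/2 = 78.
Hole:
Apply the shoelace (surveyor's) formula: 2A = Σ (x_i·y_{i+1} − x_{i+1}·y_i), indices taken mod 4.
Σ = (5) + (24) + (20) + (-20) = 29
Area = |Σ|/2 = 14.5.
Net area = 78 − 14.5 = 63.5.

63.5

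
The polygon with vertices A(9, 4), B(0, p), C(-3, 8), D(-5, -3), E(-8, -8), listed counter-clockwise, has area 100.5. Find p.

8

Write out the shoelace sum; only the two edges meeting at B involve p:
2·Area = [(9·p − 0·4) + (0·8 − (-3)·p)] + 105
       = 12·p + 105 = 201
⇒ p = 8.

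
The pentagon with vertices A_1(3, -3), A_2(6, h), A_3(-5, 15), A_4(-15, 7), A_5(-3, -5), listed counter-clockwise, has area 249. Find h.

The doubled signed area Σ (x_i y_{i+1} − x_{i+1} y_i) is linear in h.
With h=0 it equals 418; the coefficient of h is 8 (from the two edges through A_2).
So 8·h + 418 = 2·249 = 498 ⇒ h = 10.

10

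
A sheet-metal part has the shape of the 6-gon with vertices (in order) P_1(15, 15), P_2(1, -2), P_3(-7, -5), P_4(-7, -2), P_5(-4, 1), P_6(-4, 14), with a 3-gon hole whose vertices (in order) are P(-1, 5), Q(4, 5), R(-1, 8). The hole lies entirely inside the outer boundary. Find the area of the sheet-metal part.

Outer boundary:
Apply the shoelace (surveyor's) formula: 2A = Σ (x_i·y_{i+1} − x_{i+1}·y_i), indices taken mod 6.
P_1→P_2: (15)(-2) − (1)(15) = -45
P_2→P_3: (1)(-5) − (-7)(-2) = -19
P_3→P_4: (-7)(-2) − (-7)(-5) = -21
P_4→P_5: (-7)(1) − (-4)(-2) = -15
P_5→P_6: (-4)(14) − (-4)(1) = -52
P_6→P_1: (-4)(15) − (15)(14) = -270
Σ = -422
Area = |Σ|/2 = 211.
Hole:
Apply the surveyor's formula: 2A = Σ (x_i·y_{i+1} − x_{i+1}·y_i), indices taken mod 3.
Σ = (-25) + (37) + (3) = 15
Area = |Σ|/2 = 7.5.
Net area = 211 − 7.5 = 203.5.

203.5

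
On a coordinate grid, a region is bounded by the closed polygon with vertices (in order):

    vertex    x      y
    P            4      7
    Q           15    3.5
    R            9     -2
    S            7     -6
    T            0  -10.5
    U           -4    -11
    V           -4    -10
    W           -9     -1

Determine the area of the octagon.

228.5

P→Q: (4)(3.5) − (15)(7) = -91
Q→R: (15)(-2) − (9)(3.5) = -61.5
R→S: (9)(-6) − (7)(-2) = -40
S→T: (7)(-10.5) − (0)(-6) = -73.5
T→U: (0)(-11) − (-4)(-10.5) = -42
U→V: (-4)(-10) − (-4)(-11) = -4
V→W: (-4)(-1) − (-9)(-10) = -86
W→P: (-9)(7) − (4)(-1) = -59
Σ = -457
Area = |Σ|/2 = 228.5.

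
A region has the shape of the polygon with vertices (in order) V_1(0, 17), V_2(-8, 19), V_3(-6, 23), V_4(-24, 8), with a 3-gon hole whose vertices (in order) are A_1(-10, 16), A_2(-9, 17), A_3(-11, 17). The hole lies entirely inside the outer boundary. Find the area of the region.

Outer boundary:
Cross-terms: 136, -70, 504, -408  ⇒  Σ = 162
Area = |Σ|/2 = 81.
Hole:
Apply the surveyor's formula: 2A = Σ (x_i·y_{i+1} − x_{i+1}·y_i), indices taken mod 3.
Σ = (-26) + (34) + (-6) = 2
Area = |Σ|/2 = 1.
Net area = 81 − 1 = 80.

80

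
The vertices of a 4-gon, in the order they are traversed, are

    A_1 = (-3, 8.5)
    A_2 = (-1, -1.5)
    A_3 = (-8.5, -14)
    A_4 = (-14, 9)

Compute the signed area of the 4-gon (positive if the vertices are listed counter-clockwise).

Σ = (13) + (1.25) + (-272.5) + (-92) = -350.25
Signed area = Σ/2 = -175.125 (negative ⇒ clockwise traversal).

-175.125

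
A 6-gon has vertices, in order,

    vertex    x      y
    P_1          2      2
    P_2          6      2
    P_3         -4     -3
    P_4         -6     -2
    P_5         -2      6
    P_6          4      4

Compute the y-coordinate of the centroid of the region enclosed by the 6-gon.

Apply the shoelace (surveyor's) formula. First the cross-terms c_i = x_i·y_{i+1} − x_{i+1}·y_i:
  -8, -10, -10, -40, -32, 0  ⇒  2A = -100, A = -50.
Then Σ (y_i + y_{i+1})·c_i = -452, so ȳ = -452 / (6·(-50)) = 113/75.

113/75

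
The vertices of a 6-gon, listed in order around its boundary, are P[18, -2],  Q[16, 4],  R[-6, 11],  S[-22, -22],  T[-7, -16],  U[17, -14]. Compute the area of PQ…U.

732

Σ = (104) + (200) + (374) + (198) + (370) + (218) = 1464
Area = |Σ|/2 = 732.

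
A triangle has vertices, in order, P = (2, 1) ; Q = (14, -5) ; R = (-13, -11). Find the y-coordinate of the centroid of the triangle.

-5

Apply the shoelace formula. First the cross-terms c_i = x_i·y_{i+1} − x_{i+1}·y_i:
  -24, -219, 9  ⇒  2A = -234, A = -117.
Then Σ (y_i + y_{i+1})·c_i = 3510, so ȳ = 3510 / (6·(-117)) = -5.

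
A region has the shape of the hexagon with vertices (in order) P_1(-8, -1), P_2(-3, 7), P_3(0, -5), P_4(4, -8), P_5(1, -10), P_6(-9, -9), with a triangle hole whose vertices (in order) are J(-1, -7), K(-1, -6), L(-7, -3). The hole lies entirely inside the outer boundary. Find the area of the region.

Outer boundary:
Σ = (-59) + (15) + (20) + (-32) + (-99) + (-63) = -218
Area = |Σ|/2 = 109.
Hole:
Apply the surveyor's formula: 2A = Σ (x_i·y_{i+1} − x_{i+1}·y_i), indices taken mod 3.
Σ = (-1) + (-39) + (46) = 6
Area = |Σ|/2 = 3.
Net area = 109 − 3 = 106.

106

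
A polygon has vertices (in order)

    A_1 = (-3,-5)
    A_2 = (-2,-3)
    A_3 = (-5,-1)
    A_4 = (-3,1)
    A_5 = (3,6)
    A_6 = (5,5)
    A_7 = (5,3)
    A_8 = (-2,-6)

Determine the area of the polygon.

50

Apply Gauss's area formula: 2A = Σ (x_i·y_{i+1} − x_{i+1}·y_i), indices taken mod 8.
A_1→A_2: (-3)(-3) − (-2)(-5) = -1
A_2→A_3: (-2)(-1) − (-5)(-3) = -13
A_3→A_4: (-5)(1) − (-3)(-1) = -8
A_4→A_5: (-3)(6) − (3)(1) = -21
A_5→A_6: (3)(5) − (5)(6) = -15
A_6→A_7: (5)(3) − (5)(5) = -10
A_7→A_8: (5)(-6) − (-2)(3) = -24
A_8→A_1: (-2)(-5) − (-3)(-6) = -8
Σ = -100
Area = |Σ|/2 = 50.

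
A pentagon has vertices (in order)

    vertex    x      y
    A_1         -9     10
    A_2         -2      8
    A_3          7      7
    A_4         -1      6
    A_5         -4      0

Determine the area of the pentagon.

A_1→A_2: (-9)(8) − (-2)(10) = -52
A_2→A_3: (-2)(7) − (7)(8) = -70
A_3→A_4: (7)(6) − (-1)(7) = 49
A_4→A_5: (-1)(0) − (-4)(6) = 24
A_5→A_1: (-4)(10) − (-9)(0) = -40
Σ = -89
Area = |Σ|/2 = 44.5.

44.5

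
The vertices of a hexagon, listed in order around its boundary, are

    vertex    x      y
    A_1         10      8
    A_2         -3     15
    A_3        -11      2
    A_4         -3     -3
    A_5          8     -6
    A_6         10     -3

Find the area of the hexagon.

Σ = (174) + (159) + (39) + (42) + (36) + (110) = 560
Area = |Σ|/2 = 280.

280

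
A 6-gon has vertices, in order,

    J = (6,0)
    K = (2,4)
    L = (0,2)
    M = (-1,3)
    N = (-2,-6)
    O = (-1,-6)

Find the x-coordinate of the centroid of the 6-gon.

9/7

Apply the shoelace (surveyor's) formula. First the cross-terms c_i = x_i·y_{i+1} − x_{i+1}·y_i:
  24, 4, 2, 12, 6, 36  ⇒  2A = 84, A = 42.
Then Σ (x_i + x_{i+1})·c_i = 324, so x̄ = 324 / (6·42) = 9/7.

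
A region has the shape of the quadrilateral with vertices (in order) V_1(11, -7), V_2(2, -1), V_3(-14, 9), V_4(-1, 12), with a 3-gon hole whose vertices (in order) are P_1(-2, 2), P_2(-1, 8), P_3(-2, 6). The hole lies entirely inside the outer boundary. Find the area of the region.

Outer boundary:
Σ = (3) + (4) + (-159) + (-125) = -277
Area = |Σ|/2 = 138.5.
Hole:
Σ = (-14) + (10) + (8) = 4
Area = |Σ|/2 = 2.
Net area = 138.5 − 2 = 136.5.

136.5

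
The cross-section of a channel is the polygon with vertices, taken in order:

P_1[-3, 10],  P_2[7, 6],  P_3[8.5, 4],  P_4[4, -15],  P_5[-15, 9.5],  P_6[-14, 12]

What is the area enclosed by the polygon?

296.25

Apply the surveyor's formula: 2A = Σ (x_i·y_{i+1} − x_{i+1}·y_i), indices taken mod 6.
Cross-terms: -88, -23, -143.5, -187, -47, -104  ⇒  Σ = -592.5
Area = |Σ|/2 = 296.25.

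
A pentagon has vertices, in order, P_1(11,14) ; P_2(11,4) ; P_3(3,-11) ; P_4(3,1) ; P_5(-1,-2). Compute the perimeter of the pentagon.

|P_1P_2| = √((0)² + (-10)²) = √100 = 10
|P_2P_3| = √((-8)² + (-15)²) = √289 = 17
|P_3P_4| = √((0)² + (12)²) = √144 = 12
|P_4P_5| = √((-4)² + (-3)²) = √25 = 5
|P_5P_1| = √((12)² + (16)²) = √400 = 20
Perimeter = 10 + 17 + 12 + 5 + 20 = 64.

64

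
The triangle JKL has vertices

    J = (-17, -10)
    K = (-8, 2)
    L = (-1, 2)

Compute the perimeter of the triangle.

|JK| = √((9)² + (12)²) = √225 = 15
|KL| = √((7)² + (0)²) = √49 = 7
|LJ| = √((-16)² + (-12)²) = √400 = 20
Perimeter = 15 + 7 + 20 = 42.

42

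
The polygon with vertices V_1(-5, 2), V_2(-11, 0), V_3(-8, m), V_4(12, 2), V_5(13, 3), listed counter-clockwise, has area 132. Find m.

-9

The doubled signed area Σ (x_i y_{i+1} − x_{i+1} y_i) is linear in m.
With m=0 it equals 57; the coefficient of m is -23 (from the two edges through V_3).
So -23·m + 57 = 2·132 = 264 ⇒ m = -9.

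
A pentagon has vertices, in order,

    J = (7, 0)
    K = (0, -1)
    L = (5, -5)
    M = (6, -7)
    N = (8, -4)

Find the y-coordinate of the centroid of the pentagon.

Apply the shoelace (surveyor's) formula. First the cross-terms c_i = x_i·y_{i+1} − x_{i+1}·y_i:
  -7, 5, -5, 32, 28  ⇒  2A = 53, A = 26.5.
Then Σ (y_i + y_{i+1})·c_i = -427, so ȳ = -427 / (6·26.5) = -427/159.

-427/159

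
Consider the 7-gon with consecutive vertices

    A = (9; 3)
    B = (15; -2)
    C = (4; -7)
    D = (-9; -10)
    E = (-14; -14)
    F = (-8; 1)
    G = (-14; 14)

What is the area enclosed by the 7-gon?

Cross-terms: -63, -97, -103, -14, -126, -98, -168  ⇒  Σ = -669
Area = |Σ|/2 = 334.5.

334.5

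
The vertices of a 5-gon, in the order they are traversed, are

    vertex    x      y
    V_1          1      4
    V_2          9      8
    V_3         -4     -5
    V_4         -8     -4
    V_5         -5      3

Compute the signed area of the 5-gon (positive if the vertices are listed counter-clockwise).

Apply the shoelace formula: 2A = Σ (x_i·y_{i+1} − x_{i+1}·y_i), indices taken mod 5.
V_1→V_2: (1)(8) − (9)(4) = -28
V_2→V_3: (9)(-5) − (-4)(8) = -13
V_3→V_4: (-4)(-4) − (-8)(-5) = -24
V_4→V_5: (-8)(3) − (-5)(-4) = -44
V_5→V_1: (-5)(4) − (1)(3) = -23
Σ = -132
Signed area = Σ/2 = -66 (negative ⇒ clockwise traversal).

-66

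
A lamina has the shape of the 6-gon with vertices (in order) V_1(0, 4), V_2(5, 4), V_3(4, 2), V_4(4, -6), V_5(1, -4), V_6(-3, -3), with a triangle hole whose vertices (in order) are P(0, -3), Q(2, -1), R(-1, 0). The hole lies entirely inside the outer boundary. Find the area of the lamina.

43.5

Outer boundary:
Apply Gauss's area formula: 2A = Σ (x_i·y_{i+1} − x_{i+1}·y_i), indices taken mod 6.
V_1→V_2: (0)(4) − (5)(4) = -20
V_2→V_3: (5)(2) − (4)(4) = -6
V_3→V_4: (4)(-6) − (4)(2) = -32
V_4→V_5: (4)(-4) − (1)(-6) = -10
V_5→V_6: (1)(-3) − (-3)(-4) = -15
V_6→V_1: (-3)(4) − (0)(-3) = -12
Σ = -95
Area = |Σ|/2 = 47.5.
Hole:
Apply Gauss's area formula: 2A = Σ (x_i·y_{i+1} − x_{i+1}·y_i), indices taken mod 3.
P→Q: (0)(-1) − (2)(-3) = 6
Q→R: (2)(0) − (-1)(-1) = -1
R→P: (-1)(-3) − (0)(0) = 3
Σ = 8
Area = |Σ|/2 = 4.
Net area = 47.5 − 4 = 43.5.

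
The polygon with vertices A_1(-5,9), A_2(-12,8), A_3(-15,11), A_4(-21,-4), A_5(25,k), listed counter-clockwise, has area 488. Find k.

-19

Write out the shoelace sum; only the two edges meeting at A_5 involve k:
2·Area = [((-21)·k − 25·(-4)) + (25·9 − (-5)·k)] + 347
       = -16·k + 672 = 976
⇒ k = -19.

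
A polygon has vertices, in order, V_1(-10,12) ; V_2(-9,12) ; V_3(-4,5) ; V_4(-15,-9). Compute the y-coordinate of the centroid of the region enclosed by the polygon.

71/24

Apply the surveyor's formula. First the cross-terms c_i = x_i·y_{i+1} − x_{i+1}·y_i:
  -12, 3, 111, -270  ⇒  2A = -168, A = -84.
Then Σ (y_i + y_{i+1})·c_i = -1491, so ȳ = -1491 / (6·(-84)) = 71/24.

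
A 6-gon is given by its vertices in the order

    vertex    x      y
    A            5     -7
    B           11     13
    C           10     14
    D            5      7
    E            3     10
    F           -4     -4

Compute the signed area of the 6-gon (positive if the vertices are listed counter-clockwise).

A→B: (5)(13) − (11)(-7) = 142
B→C: (11)(14) − (10)(13) = 24
C→D: (10)(7) − (5)(14) = 0
D→E: (5)(10) − (3)(7) = 29
E→F: (3)(-4) − (-4)(10) = 28
F→A: (-4)(-7) − (5)(-4) = 48
Σ = 271
Signed area = Σ/2 = 135.5 (positive ⇒ counter-clockwise traversal).

135.5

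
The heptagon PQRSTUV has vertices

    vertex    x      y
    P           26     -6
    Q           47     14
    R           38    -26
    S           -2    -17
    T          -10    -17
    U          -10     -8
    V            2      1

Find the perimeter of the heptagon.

|PQ| = √((21)² + (20)²) = √841 = 29
|QR| = √((-9)² + (-40)²) = √1681 = 41
|RS| = √((-40)² + (9)²) = √1681 = 41
|ST| = √((-8)² + (0)²) = √64 = 8
|TU| = √((0)² + (9)²) = √81 = 9
|UV| = √((12)² + (9)²) = √225 = 15
|VP| = √((24)² + (-7)²) = √625 = 25
Perimeter = 29 + 41 + 41 + 8 + 9 + 15 + 25 = 168.

168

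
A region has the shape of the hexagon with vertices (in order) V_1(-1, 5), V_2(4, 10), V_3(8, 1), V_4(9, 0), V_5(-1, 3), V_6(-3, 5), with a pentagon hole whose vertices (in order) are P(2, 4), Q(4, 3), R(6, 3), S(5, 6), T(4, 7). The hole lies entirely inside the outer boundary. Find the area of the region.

Outer boundary:
Apply the shoelace (surveyor's) formula: 2A = Σ (x_i·y_{i+1} − x_{i+1}·y_i), indices taken mod 6.
V_1→V_2: (-1)(10) − (4)(5) = -30
V_2→V_3: (4)(1) − (8)(10) = -76
V_3→V_4: (8)(0) − (9)(1) = -9
V_4→V_5: (9)(3) − (-1)(0) = 27
V_5→V_6: (-1)(5) − (-3)(3) = 4
V_6→V_1: (-3)(5) − (-1)(5) = -10
Σ = -94
Area = |Σ|/2 = 47.
Hole:
Apply Gauss's area formula: 2A = Σ (x_i·y_{i+1} − x_{i+1}·y_i), indices taken mod 5.
Σ = (-10) + (-6) + (21) + (11) + (2) = 18
Area = |Σ|/2 = 9.
Net area = 47 − 9 = 38.

38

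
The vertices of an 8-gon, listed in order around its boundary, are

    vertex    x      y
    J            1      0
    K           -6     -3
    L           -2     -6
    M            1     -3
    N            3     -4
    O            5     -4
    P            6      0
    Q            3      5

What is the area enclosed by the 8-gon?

Apply the surveyor's formula: 2A = Σ (x_i·y_{i+1} − x_{i+1}·y_i), indices taken mod 8.
Σ = (-3) + (30) + (12) + (5) + (8) + (24) + (30) + (-5) = 101
Area = |Σ|/2 = 50.5.

50.5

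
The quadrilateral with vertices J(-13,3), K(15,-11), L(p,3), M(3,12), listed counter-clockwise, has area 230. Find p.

The doubled signed area Σ (x_i y_{i+1} − x_{i+1} y_i) is linear in p.
With p=0 it equals 299; the coefficient of p is 23 (from the two edges through L).
So 23·p + 299 = 2·230 = 460 ⇒ p = 7.

7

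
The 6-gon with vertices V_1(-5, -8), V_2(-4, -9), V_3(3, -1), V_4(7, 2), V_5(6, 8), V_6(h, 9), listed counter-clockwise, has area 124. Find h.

-3

Write out the shoelace sum; only the two edges meeting at V_6 involve h:
2·Area = [(6·9 − h·8) + (h·(-8) − (-5)·9)] + 101
       = -16·h + 200 = 248
⇒ h = -3.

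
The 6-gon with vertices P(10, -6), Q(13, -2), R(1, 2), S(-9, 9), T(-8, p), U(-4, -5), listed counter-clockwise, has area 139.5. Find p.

The doubled signed area Σ (x_i y_{i+1} − x_{i+1} y_i) is linear in p.
With p=0 it equals 299; the coefficient of p is -5 (from the two edges through T).
So -5·p + 299 = 2·139.5 = 279 ⇒ p = 4.

4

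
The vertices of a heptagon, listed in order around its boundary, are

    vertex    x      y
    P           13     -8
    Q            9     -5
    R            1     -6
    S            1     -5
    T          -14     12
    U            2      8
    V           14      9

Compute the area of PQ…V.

Apply the shoelace formula: 2A = Σ (x_i·y_{i+1} − x_{i+1}·y_i), indices taken mod 7.
Σ = (7) + (-49) + (1) + (-58) + (-136) + (-94) + (-229) = -558
Area = |Σ|/2 = 279.

279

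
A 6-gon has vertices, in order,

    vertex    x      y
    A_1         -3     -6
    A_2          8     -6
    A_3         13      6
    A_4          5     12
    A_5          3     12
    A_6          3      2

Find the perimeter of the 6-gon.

|A_1A_2| = √((11)² + (0)²) = √121 = 11
|A_2A_3| = √((5)² + (12)²) = √169 = 13
|A_3A_4| = √((-8)² + (6)²) = √100 = 10
|A_4A_5| = √((-2)² + (0)²) = √4 = 2
|A_5A_6| = √((0)² + (-10)²) = √100 = 10
|A_6A_1| = √((-6)² + (-8)²) = √100 = 10
Perimeter = 11 + 13 + 10 + 2 + 10 + 10 = 56.

56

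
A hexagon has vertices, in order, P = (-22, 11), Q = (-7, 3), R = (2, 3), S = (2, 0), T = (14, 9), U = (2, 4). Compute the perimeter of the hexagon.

82

|PQ| = √((15)² + (-8)²) = √289 = 17
|QR| = √((9)² + (0)²) = √81 = 9
|RS| = √((0)² + (-3)²) = √9 = 3
|ST| = √((12)² + (9)²) = √225 = 15
|TU| = √((-12)² + (-5)²) = √169 = 13
|UP| = √((-24)² + (7)²) = √625 = 25
Perimeter = 17 + 9 + 3 + 15 + 13 + 25 = 82.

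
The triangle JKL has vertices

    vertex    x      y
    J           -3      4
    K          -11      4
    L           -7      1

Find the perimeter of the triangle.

|JK| = √((-8)² + (0)²) = √64 = 8
|KL| = √((4)² + (-3)²) = √25 = 5
|LJ| = √((4)² + (3)²) = √25 = 5
Perimeter = 8 + 5 + 5 = 18.

18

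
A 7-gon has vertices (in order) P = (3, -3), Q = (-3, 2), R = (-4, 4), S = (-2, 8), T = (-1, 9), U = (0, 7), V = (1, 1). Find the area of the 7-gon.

Σ = (-3) + (-4) + (-24) + (-10) + (-7) + (-7) + (-6) = -61
Area = |Σ|/2 = 30.5.

30.5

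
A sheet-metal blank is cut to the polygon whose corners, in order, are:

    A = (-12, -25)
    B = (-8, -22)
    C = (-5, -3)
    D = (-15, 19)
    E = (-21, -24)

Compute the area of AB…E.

Apply the shoelace formula: 2A = Σ (x_i·y_{i+1} − x_{i+1}·y_i), indices taken mod 5.
Σ = (64) + (-86) + (-140) + (759) + (237) = 834
Area = |Σ|/2 = 417.

417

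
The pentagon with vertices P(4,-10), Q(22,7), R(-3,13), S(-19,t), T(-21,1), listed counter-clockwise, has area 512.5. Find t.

The doubled signed area Σ (x_i y_{i+1} − x_{i+1} y_i) is linear in t.
With t=0 it equals 989; the coefficient of t is 18 (from the two edges through S).
So 18·t + 989 = 2·512.5 = 1025 ⇒ t = 2.

2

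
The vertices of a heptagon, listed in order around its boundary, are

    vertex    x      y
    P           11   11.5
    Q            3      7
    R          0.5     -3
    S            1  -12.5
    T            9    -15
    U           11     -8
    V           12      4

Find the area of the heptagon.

225.625

Σ = (42.5) + (-12.5) + (-3.25) + (97.5) + (93) + (140) + (94) = 451.25
Area = |Σ|/2 = 225.625.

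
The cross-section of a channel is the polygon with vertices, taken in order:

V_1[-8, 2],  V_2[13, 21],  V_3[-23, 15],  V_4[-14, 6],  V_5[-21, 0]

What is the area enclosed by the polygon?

320

Apply Gauss's area formula: 2A = Σ (x_i·y_{i+1} − x_{i+1}·y_i), indices taken mod 5.
V_1→V_2: (-8)(21) − (13)(2) = -194
V_2→V_3: (13)(15) − (-23)(21) = 678
V_3→V_4: (-23)(6) − (-14)(15) = 72
V_4→V_5: (-14)(0) − (-21)(6) = 126
V_5→V_1: (-21)(2) − (-8)(0) = -42
Σ = 640
Area = |Σ|/2 = 320.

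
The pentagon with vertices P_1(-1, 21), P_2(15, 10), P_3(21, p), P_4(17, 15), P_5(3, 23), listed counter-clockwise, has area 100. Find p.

Write out the shoelace sum; only the two edges meeting at P_3 involve p:
2·Area = [(15·p − 21·10) + (21·15 − 17·p)] + 107
       = -2·p + 212 = 200
⇒ p = 6.

6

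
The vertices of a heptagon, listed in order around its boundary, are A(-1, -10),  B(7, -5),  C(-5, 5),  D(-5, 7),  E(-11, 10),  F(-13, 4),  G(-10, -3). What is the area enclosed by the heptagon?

182

Apply the shoelace (surveyor's) formula: 2A = Σ (x_i·y_{i+1} − x_{i+1}·y_i), indices taken mod 7.
Cross-terms: 75, 10, -10, 27, 86, 79, 97  ⇒  Σ = 364
Area = |Σ|/2 = 182.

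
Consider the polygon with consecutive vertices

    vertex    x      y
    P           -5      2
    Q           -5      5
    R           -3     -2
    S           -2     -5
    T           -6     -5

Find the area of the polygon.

18

Apply the surveyor's formula: 2A = Σ (x_i·y_{i+1} − x_{i+1}·y_i), indices taken mod 5.
Σ = (-15) + (25) + (11) + (-20) + (-37) = -36
Area = |Σ|/2 = 18.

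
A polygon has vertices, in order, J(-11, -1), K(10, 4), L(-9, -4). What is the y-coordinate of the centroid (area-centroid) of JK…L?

Apply the shoelace (surveyor's) formula. First the cross-terms c_i = x_i·y_{i+1} − x_{i+1}·y_i:
  -34, -4, -35  ⇒  2A = -73, A = -36.5.
Then Σ (y_i + y_{i+1})·c_i = 73, so ȳ = 73 / (6·(-36.5)) = -1/3.

-1/3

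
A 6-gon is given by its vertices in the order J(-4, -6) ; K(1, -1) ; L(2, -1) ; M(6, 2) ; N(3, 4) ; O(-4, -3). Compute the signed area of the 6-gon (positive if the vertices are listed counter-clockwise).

Σ = (10) + (1) + (10) + (18) + (7) + (12) = 58
Signed area = Σ/2 = 29 (positive ⇒ counter-clockwise traversal).

29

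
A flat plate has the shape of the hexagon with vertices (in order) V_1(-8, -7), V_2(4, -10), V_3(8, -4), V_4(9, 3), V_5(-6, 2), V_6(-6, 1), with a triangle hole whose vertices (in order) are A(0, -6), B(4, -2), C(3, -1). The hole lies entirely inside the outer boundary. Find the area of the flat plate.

Outer boundary:
Apply Gauss's area formula: 2A = Σ (x_i·y_{i+1} − x_{i+1}·y_i), indices taken mod 6.
Σ = (108) + (64) + (60) + (36) + (6) + (50) = 324
Area = |Σ|/2 = 162.
Hole:
A→B: (0)(-2) − (4)(-6) = 24
B→C: (4)(-1) − (3)(-2) = 2
C→A: (3)(-6) − (0)(-1) = -18
Σ = 8
Area = |Σ|/2 = 4.
Net area = 162 − 4 = 158.

158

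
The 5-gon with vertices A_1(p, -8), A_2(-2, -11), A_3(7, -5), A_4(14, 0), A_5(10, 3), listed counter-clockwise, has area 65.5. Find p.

The doubled signed area Σ (x_i y_{i+1} − x_{i+1} y_i) is linear in p.
With p=0 it equals 103; the coefficient of p is -14 (from the two edges through A_1).
So -14·p + 103 = 2·65.5 = 131 ⇒ p = -2.

-2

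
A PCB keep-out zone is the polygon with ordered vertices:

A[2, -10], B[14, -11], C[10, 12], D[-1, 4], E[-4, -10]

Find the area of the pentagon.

Apply the surveyor's formula: 2A = Σ (x_i·y_{i+1} − x_{i+1}·y_i), indices taken mod 5.
Cross-terms: 118, 278, 52, 26, 60  ⇒  Σ = 534
Area = |Σ|/2 = 267.

267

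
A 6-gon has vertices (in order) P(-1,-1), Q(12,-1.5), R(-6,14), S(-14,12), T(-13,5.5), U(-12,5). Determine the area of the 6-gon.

196.75

Apply Gauss's area formula: 2A = Σ (x_i·y_{i+1} − x_{i+1}·y_i), indices taken mod 6.
Σ = (13.5) + (159) + (124) + (79) + (1) + (17) = 393.5
Area = |Σ|/2 = 196.75.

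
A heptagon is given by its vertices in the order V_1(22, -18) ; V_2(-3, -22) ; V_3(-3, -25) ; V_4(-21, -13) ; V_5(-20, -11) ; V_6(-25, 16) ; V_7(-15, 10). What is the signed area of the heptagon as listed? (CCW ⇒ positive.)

-799.5

Apply the shoelace formula: 2A = Σ (x_i·y_{i+1} − x_{i+1}·y_i), indices taken mod 7.
Cross-terms: -538, 9, -486, -29, -595, -10, 50  ⇒  Σ = -1599
Signed area = Σ/2 = -799.5 (negative ⇒ clockwise traversal).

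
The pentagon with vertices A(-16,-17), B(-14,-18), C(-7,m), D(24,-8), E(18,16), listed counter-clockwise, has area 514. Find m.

-15

Write out the shoelace sum; only the two edges meeting at C involve m:
2·Area = [((-14)·m − (-7)·(-18)) + ((-7)·(-8) − 24·m)] + 528
       = -38·m + 458 = 1028
⇒ m = -15.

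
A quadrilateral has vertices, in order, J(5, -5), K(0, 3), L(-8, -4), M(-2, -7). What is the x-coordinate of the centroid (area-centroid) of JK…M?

-7/6

Apply Gauss's area formula. First the cross-terms c_i = x_i·y_{i+1} − x_{i+1}·y_i:
  15, 24, 48, 45  ⇒  2A = 132, A = 66.
Then Σ (x_i + x_{i+1})·c_i = -462, so x̄ = -462 / (6·66) = -7/6.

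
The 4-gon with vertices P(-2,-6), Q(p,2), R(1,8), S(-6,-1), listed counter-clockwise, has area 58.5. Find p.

3

Write out the shoelace sum; only the two edges meeting at Q involve p:
2·Area = [((-2)·2 − p·(-6)) + (p·8 − 1·2)] + 81
       = 14·p + 75 = 117
⇒ p = 3.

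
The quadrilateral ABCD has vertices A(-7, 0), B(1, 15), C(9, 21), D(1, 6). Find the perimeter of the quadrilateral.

54

|AB| = √((8)² + (15)²) = √289 = 17
|BC| = √((8)² + (6)²) = √100 = 10
|CD| = √((-8)² + (-15)²) = √289 = 17
|DA| = √((-8)² + (-6)²) = √100 = 10
Perimeter = 17 + 10 + 17 + 10 = 54.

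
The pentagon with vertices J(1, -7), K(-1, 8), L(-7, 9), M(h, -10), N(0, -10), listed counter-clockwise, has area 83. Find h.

Write out the shoelace sum; only the two edges meeting at M involve h:
2·Area = [((-7)·(-10) − h·9) + (h·(-10) − 0·(-10))] + 58
       = -19·h + 128 = 166
⇒ h = -2.

-2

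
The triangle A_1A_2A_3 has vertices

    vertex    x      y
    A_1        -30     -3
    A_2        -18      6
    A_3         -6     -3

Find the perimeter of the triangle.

54

|A_1A_2| = √((12)² + (9)²) = √225 = 15
|A_2A_3| = √((12)² + (-9)²) = √225 = 15
|A_3A_1| = √((-24)² + (0)²) = √576 = 24
Perimeter = 15 + 15 + 24 = 54.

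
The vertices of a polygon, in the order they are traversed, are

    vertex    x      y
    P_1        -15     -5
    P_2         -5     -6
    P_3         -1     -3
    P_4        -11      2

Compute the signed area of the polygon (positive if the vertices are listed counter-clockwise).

Apply Gauss's area formula: 2A = Σ (x_i·y_{i+1} − x_{i+1}·y_i), indices taken mod 4.
Cross-terms: 65, 9, -35, 85  ⇒  Σ = 124
Signed area = Σ/2 = 62 (positive ⇒ counter-clockwise traversal).

62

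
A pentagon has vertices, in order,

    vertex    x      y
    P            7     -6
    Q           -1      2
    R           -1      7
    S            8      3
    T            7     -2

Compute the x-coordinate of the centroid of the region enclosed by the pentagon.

Apply the shoelace formula. First the cross-terms c_i = x_i·y_{i+1} − x_{i+1}·y_i:
  8, -5, -59, -37, -28  ⇒  2A = -121, A = -60.5.
Then Σ (x_i + x_{i+1})·c_i = -1302, so x̄ = -1302 / (6·(-60.5)) = 434/121.

434/121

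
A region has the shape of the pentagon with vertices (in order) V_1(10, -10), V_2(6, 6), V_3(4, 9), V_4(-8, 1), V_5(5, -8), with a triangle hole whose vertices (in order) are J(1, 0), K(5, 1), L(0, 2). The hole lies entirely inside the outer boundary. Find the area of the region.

153

Outer boundary:
V_1→V_2: (10)(6) − (6)(-10) = 120
V_2→V_3: (6)(9) − (4)(6) = 30
V_3→V_4: (4)(1) − (-8)(9) = 76
V_4→V_5: (-8)(-8) − (5)(1) = 59
V_5→V_1: (5)(-10) − (10)(-8) = 30
Σ = 315
Area = |Σ|/2 = 157.5.
Hole:
Apply Gauss's area formula: 2A = Σ (x_i·y_{i+1} − x_{i+1}·y_i), indices taken mod 3.
J→K: (1)(1) − (5)(0) = 1
K→L: (5)(2) − (0)(1) = 10
L→J: (0)(0) − (1)(2) = -2
Σ = 9
Area = |Σ|/2 = 4.5.
Net area = 157.5 − 4.5 = 153.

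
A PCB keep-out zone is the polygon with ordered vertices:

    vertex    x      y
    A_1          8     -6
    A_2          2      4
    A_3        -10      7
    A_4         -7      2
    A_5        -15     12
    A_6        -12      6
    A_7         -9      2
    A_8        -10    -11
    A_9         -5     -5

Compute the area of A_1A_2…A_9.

Apply Gauss's area formula: 2A = Σ (x_i·y_{i+1} − x_{i+1}·y_i), indices taken mod 9.
Cross-terms: 44, 54, 29, -54, 54, 30, 119, -5, 70  ⇒  Σ = 341
Area = |Σ|/2 = 170.5.

170.5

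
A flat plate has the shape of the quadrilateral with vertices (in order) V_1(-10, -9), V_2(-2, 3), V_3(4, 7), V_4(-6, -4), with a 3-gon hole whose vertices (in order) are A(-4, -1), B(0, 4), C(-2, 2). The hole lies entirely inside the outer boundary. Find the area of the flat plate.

16

Outer boundary:
Apply Gauss's area formula: 2A = Σ (x_i·y_{i+1} − x_{i+1}·y_i), indices taken mod 4.
Cross-terms: -48, -26, 26, 14  ⇒  Σ = -34
Area = |Σ|/2 = 17.
Hole:
A→B: (-4)(4) − (0)(-1) = -16
B→C: (0)(2) − (-2)(4) = 8
C→A: (-2)(-1) − (-4)(2) = 10
Σ = 2
Area = |Σ|/2 = 1.
Net area = 17 − 1 = 16.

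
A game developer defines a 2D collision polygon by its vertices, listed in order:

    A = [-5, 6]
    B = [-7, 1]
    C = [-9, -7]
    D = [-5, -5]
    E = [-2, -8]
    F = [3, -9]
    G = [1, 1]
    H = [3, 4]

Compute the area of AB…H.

114

Apply Gauss's area formula: 2A = Σ (x_i·y_{i+1} − x_{i+1}·y_i), indices taken mod 8.
A→B: (-5)(1) − (-7)(6) = 37
B→C: (-7)(-7) − (-9)(1) = 58
C→D: (-9)(-5) − (-5)(-7) = 10
D→E: (-5)(-8) − (-2)(-5) = 30
E→F: (-2)(-9) − (3)(-8) = 42
F→G: (3)(1) − (1)(-9) = 12
G→H: (1)(4) − (3)(1) = 1
H→A: (3)(6) − (-5)(4) = 38
Σ = 228
Area = |Σ|/2 = 114.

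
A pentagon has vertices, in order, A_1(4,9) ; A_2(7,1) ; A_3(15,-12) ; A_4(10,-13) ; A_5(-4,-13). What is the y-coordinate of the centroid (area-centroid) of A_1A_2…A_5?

Apply Gauss's area formula. First the cross-terms c_i = x_i·y_{i+1} − x_{i+1}·y_i:
  -59, -99, -75, -182, 16  ⇒  2A = -399, A = -199.5.
Then Σ (y_i + y_{i+1})·c_i = 7042, so ȳ = 7042 / (6·(-199.5)) = -1006/171.

-1006/171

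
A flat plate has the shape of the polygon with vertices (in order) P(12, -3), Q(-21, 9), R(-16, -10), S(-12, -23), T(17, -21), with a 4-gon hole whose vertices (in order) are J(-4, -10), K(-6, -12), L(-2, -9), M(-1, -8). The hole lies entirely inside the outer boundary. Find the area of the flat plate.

744

Outer boundary:
Apply the surveyor's formula: 2A = Σ (x_i·y_{i+1} − x_{i+1}·y_i), indices taken mod 5.
Σ = (45) + (354) + (248) + (643) + (201) = 1491
Area = |Σ|/2 = 745.5.
Hole:
Apply the shoelace formula: 2A = Σ (x_i·y_{i+1} − x_{i+1}·y_i), indices taken mod 4.
Σ = (-12) + (30) + (7) + (-22) = 3
Area = |Σ|/2 = 1.5.
Net area = 745.5 − 1.5 = 744.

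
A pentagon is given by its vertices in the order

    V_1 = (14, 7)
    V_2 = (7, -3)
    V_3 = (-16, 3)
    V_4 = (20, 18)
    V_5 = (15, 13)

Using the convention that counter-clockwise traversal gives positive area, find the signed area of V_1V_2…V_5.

Apply the surveyor's formula: 2A = Σ (x_i·y_{i+1} − x_{i+1}·y_i), indices taken mod 5.
Σ = (-91) + (-27) + (-348) + (-10) + (-77) = -553
Signed area = Σ/2 = -276.5 (negative ⇒ clockwise traversal).

-276.5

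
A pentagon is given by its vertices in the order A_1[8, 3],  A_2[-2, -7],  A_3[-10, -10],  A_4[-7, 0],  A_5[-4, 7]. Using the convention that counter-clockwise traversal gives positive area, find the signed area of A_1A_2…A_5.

Apply the shoelace (surveyor's) formula: 2A = Σ (x_i·y_{i+1} − x_{i+1}·y_i), indices taken mod 5.
Cross-terms: -50, -50, -70, -49, -68  ⇒  Σ = -287
Signed area = Σ/2 = -143.5 (negative ⇒ clockwise traversal).

-143.5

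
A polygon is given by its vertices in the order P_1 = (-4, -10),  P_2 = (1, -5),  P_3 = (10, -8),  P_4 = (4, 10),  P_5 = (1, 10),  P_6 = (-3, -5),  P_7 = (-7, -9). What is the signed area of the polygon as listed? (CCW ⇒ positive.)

Apply Gauss's area formula: 2A = Σ (x_i·y_{i+1} − x_{i+1}·y_i), indices taken mod 7.
Σ = (30) + (42) + (132) + (30) + (25) + (-8) + (34) = 285
Signed area = Σ/2 = 142.5 (positive ⇒ counter-clockwise traversal).

142.5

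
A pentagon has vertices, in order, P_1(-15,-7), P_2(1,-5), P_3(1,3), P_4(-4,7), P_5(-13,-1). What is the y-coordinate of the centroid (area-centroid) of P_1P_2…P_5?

-106/105

Apply the surveyor's formula. First the cross-terms c_i = x_i·y_{i+1} − x_{i+1}·y_i:
  82, 8, 19, 95, 76  ⇒  2A = 280, A = 140.
Then Σ (y_i + y_{i+1})·c_i = -848, so ȳ = -848 / (6·140) = -106/105.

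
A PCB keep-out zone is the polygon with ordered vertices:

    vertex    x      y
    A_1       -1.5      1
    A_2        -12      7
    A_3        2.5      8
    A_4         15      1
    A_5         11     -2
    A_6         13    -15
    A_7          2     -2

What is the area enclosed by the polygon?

Σ = (1.5) + (-113.5) + (-117.5) + (-41) + (-139) + (4) + (-1) = -406.5
Area = |Σ|/2 = 203.25.

203.25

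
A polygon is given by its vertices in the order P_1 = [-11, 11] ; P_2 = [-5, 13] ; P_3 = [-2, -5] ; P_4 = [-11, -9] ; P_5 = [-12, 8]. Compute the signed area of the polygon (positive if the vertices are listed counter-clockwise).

Σ = (-88) + (51) + (-37) + (-196) + (-44) = -314
Signed area = Σ/2 = -157 (negative ⇒ clockwise traversal).

-157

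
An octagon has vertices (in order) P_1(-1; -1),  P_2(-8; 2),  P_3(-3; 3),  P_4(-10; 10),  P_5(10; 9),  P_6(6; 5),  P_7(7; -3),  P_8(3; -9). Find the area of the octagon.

Apply the shoelace formula: 2A = Σ (x_i·y_{i+1} − x_{i+1}·y_i), indices taken mod 8.
Σ = (-10) + (-18) + (0) + (-190) + (-4) + (-53) + (-54) + (-12) = -341
Area = |Σ|/2 = 170.5.

170.5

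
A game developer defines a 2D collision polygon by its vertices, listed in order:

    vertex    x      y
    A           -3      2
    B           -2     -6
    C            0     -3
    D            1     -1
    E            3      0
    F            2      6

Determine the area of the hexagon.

37

Apply the shoelace formula: 2A = Σ (x_i·y_{i+1} − x_{i+1}·y_i), indices taken mod 6.
A→B: (-3)(-6) − (-2)(2) = 22
B→C: (-2)(-3) − (0)(-6) = 6
C→D: (0)(-1) − (1)(-3) = 3
D→E: (1)(0) − (3)(-1) = 3
E→F: (3)(6) − (2)(0) = 18
F→A: (2)(2) − (-3)(6) = 22
Σ = 74
Area = |Σ|/2 = 37.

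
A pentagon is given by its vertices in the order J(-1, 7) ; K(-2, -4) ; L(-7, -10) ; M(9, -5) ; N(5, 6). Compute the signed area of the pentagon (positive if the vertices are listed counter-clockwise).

Apply the shoelace (surveyor's) formula: 2A = Σ (x_i·y_{i+1} − x_{i+1}·y_i), indices taken mod 5.
Cross-terms: 18, -8, 125, 79, 41  ⇒  Σ = 255
Signed area = Σ/2 = 127.5 (positive ⇒ counter-clockwise traversal).

127.5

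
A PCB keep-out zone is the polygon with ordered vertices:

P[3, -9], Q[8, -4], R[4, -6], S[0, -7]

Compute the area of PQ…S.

10.5

Apply Gauss's area formula: 2A = Σ (x_i·y_{i+1} − x_{i+1}·y_i), indices taken mod 4.
Cross-terms: 60, -32, -28, 21  ⇒  Σ = 21
Area = |Σ|/2 = 10.5.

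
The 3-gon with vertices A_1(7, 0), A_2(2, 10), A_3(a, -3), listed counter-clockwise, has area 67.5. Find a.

Write out the shoelace sum; only the two edges meeting at A_3 involve a:
2·Area = [(2·(-3) − a·10) + (a·0 − 7·(-3))] + 70
       = -10·a + 85 = 135
⇒ a = -5.

-5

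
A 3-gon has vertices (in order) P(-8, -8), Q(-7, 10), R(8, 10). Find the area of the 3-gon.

135

Cross-terms: -136, -150, 16  ⇒  Σ = -270
Area = |Σ|/2 = 135.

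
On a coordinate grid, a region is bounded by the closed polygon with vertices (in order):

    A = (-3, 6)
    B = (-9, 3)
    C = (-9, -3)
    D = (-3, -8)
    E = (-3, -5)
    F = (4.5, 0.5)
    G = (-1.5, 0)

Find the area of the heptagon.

82.875

Apply the surveyor's formula: 2A = Σ (x_i·y_{i+1} − x_{i+1}·y_i), indices taken mod 7.
Σ = (45) + (54) + (63) + (-9) + (21) + (0.75) + (-9) = 165.75
Area = |Σ|/2 = 82.875.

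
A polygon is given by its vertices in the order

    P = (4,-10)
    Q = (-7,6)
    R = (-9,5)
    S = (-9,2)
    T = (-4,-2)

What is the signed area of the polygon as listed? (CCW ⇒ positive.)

Apply the surveyor's formula: 2A = Σ (x_i·y_{i+1} − x_{i+1}·y_i), indices taken mod 5.
Cross-terms: -46, 19, 27, 26, 48  ⇒  Σ = 74
Signed area = Σ/2 = 37 (positive ⇒ counter-clockwise traversal).

37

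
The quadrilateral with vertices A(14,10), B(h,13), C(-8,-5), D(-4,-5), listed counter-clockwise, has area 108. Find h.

8

Write out the shoelace sum; only the two edges meeting at B involve h:
2·Area = [(14·13 − h·10) + (h·(-5) − (-8)·13)] + 50
       = -15·h + 336 = 216
⇒ h = 8.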